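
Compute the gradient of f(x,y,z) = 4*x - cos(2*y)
(4, 2*sin(2*y), 0)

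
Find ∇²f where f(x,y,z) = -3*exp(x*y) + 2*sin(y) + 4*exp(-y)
-3*x**2*exp(x*y) - 3*y**2*exp(x*y) - 2*sin(y) + 4*exp(-y)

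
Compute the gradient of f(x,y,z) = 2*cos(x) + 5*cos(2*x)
(-2*(10*cos(x) + 1)*sin(x), 0, 0)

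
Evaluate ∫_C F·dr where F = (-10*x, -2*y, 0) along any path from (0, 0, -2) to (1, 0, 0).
-5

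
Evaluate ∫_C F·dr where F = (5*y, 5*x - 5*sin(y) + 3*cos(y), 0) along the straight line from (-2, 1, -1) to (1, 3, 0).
5*cos(3) - 5*cos(1) - 3*sin(1) + 3*sin(3) + 25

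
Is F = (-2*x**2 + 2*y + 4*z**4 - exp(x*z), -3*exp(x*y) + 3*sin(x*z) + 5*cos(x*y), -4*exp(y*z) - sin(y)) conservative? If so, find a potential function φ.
No, ∇×F = (-3*x*cos(x*z) - 4*z*exp(y*z) - cos(y), -x*exp(x*z) + 16*z**3, -3*y*exp(x*y) - 5*y*sin(x*y) + 3*z*cos(x*z) - 2) ≠ 0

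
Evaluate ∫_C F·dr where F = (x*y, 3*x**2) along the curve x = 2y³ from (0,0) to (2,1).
24/7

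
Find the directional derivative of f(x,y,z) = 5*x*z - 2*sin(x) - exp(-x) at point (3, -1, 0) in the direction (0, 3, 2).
30*sqrt(13)/13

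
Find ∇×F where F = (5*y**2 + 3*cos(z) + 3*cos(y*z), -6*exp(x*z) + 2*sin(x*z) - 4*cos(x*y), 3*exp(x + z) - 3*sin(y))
(6*x*exp(x*z) - 2*x*cos(x*z) - 3*cos(y), -3*y*sin(y*z) - 3*exp(x + z) - 3*sin(z), 4*y*sin(x*y) - 10*y - 6*z*exp(x*z) + 3*z*sin(y*z) + 2*z*cos(x*z))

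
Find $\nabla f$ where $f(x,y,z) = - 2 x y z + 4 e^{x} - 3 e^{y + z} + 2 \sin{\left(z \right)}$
(-2*y*z + 4*exp(x), -2*x*z - 3*exp(y + z), -2*x*y - 3*exp(y + z) + 2*cos(z))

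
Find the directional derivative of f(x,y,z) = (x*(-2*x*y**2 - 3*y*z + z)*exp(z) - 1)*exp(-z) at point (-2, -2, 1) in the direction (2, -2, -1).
16/3 - exp(-1)/3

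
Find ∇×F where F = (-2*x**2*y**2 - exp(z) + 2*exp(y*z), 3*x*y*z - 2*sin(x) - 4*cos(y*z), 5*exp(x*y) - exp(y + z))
(-3*x*y + 5*x*exp(x*y) - 4*y*sin(y*z) - exp(y + z), -5*y*exp(x*y) + 2*y*exp(y*z) - exp(z), 4*x**2*y + 3*y*z - 2*z*exp(y*z) - 2*cos(x))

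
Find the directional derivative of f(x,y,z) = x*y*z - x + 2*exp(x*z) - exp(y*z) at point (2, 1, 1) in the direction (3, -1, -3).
2*sqrt(19)*(-3*exp(2) - 4 + 2*E)/19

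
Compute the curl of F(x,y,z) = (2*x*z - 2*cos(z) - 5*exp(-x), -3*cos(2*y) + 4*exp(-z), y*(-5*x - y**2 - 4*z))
(-5*x - 3*y**2 - 4*z + 4*exp(-z), 2*x + 5*y + 2*sin(z), 0)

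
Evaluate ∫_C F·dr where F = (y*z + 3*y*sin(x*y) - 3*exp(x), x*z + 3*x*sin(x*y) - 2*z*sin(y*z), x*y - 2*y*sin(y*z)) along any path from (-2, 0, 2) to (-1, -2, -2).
-3 + 2*cos(4) - 3*exp(-1) + 3*exp(-2) - 3*cos(2)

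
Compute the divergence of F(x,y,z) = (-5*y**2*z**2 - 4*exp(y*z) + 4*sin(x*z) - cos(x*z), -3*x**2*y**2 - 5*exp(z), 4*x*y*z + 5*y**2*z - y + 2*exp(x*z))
-6*x**2*y + 4*x*y + 2*x*exp(x*z) + 5*y**2 + z*sin(x*z) + 4*z*cos(x*z)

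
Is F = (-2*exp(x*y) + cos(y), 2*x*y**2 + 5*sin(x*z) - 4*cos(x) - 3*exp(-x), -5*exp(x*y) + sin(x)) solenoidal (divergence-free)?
No, ∇·F = 2*y*(2*x - exp(x*y))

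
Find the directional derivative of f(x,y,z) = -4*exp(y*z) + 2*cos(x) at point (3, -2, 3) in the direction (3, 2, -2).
-2*sqrt(17)*(20 + 3*exp(6)*sin(3))*exp(-6)/17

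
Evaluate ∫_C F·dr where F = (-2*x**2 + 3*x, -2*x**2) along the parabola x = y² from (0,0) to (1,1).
13/30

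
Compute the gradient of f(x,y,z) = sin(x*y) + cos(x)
(y*cos(x*y) - sin(x), x*cos(x*y), 0)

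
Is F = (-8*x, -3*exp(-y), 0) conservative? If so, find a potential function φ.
Yes, F is conservative. φ = -4*x**2 + 3*exp(-y)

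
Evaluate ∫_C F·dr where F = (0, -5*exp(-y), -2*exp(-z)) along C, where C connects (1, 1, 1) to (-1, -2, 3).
(-7*exp(2) + 2 + 5*exp(5))*exp(-3)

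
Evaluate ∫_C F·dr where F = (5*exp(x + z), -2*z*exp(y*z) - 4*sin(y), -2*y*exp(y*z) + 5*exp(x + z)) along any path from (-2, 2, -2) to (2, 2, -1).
(-2*exp(2) - 3 + 5*exp(5))*exp(-4)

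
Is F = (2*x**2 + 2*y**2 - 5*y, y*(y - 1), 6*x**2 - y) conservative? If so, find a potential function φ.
No, ∇×F = (-1, -12*x, 5 - 4*y) ≠ 0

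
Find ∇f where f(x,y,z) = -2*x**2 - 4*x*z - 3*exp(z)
(-4*x - 4*z, 0, -4*x - 3*exp(z))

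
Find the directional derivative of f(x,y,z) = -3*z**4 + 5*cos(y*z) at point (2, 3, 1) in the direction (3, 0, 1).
-3*sqrt(10)*(5*sin(3) + 4)/10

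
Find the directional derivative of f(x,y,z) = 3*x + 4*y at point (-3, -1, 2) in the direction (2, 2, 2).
7*sqrt(3)/3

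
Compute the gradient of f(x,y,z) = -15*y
(0, -15, 0)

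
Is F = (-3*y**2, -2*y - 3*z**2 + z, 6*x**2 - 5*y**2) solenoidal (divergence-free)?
No, ∇·F = -2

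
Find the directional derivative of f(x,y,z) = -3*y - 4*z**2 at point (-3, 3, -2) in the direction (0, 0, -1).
-16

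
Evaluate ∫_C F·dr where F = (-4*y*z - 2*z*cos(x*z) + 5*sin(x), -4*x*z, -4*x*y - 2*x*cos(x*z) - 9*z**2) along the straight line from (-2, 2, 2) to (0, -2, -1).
-10 + 5*cos(2) - 2*sin(4)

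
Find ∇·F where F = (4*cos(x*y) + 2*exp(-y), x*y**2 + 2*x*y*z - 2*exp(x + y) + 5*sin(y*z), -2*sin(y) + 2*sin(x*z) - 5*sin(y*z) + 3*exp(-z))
2*x*y + 2*x*z + 2*x*cos(x*z) - 4*y*sin(x*y) - 5*y*cos(y*z) + 5*z*cos(y*z) - 2*exp(x + y) - 3*exp(-z)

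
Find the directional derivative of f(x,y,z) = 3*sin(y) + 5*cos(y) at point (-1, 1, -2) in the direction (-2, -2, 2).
sqrt(3)*(-cos(1) + 5*sin(1)/3)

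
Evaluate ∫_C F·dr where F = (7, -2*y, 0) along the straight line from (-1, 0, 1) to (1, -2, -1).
10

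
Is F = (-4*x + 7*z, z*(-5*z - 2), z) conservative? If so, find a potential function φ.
No, ∇×F = (10*z + 2, 7, 0) ≠ 0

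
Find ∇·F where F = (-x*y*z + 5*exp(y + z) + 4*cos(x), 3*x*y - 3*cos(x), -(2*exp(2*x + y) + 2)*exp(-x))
3*x - y*z - 4*sin(x)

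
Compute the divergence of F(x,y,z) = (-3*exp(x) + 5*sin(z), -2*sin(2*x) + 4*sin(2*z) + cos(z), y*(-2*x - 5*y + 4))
-3*exp(x)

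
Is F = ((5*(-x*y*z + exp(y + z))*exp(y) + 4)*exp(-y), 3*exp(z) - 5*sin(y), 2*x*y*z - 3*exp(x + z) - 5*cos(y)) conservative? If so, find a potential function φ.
No, ∇×F = (2*x*z - 3*exp(z) + 5*sin(y), -5*x*y - 2*y*z + 3*exp(x + z) + 5*exp(y + z), (5*(x*z - exp(y + z))*exp(y) + 4)*exp(-y)) ≠ 0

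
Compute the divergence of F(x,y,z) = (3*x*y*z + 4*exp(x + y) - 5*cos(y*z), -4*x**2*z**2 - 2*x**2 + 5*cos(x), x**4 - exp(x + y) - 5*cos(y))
3*y*z + 4*exp(x + y)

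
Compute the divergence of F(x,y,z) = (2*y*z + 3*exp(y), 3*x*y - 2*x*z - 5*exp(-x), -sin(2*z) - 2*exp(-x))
3*x - 2*cos(2*z)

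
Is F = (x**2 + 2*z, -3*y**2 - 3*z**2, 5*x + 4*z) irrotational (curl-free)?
No, ∇×F = (6*z, -3, 0)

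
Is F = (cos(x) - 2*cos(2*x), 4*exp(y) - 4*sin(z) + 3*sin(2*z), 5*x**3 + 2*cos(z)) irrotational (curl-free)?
No, ∇×F = (4*cos(z) - 6*cos(2*z), -15*x**2, 0)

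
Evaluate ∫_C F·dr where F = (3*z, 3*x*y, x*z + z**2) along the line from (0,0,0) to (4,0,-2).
-28/3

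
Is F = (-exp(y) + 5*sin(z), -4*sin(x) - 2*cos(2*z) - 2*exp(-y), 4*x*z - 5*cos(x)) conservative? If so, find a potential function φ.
No, ∇×F = (-4*sin(2*z), -4*z - 5*sin(x) + 5*cos(z), exp(y) - 4*cos(x)) ≠ 0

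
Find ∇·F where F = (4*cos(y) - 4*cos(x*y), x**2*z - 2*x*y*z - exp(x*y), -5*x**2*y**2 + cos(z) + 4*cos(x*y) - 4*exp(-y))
-2*x*z - x*exp(x*y) + 4*y*sin(x*y) - sin(z)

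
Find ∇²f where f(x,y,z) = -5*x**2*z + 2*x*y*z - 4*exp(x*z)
-4*x**2*exp(x*z) - 2*z*(2*z*exp(x*z) + 5)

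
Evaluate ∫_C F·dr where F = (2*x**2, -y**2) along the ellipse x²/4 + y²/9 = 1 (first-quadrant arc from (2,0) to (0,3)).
-43/3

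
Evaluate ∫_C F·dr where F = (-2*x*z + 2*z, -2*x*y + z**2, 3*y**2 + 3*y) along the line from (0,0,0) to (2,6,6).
290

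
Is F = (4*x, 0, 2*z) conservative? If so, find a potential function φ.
Yes, F is conservative. φ = 2*x**2 + z**2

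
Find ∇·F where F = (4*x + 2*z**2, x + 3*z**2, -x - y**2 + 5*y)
4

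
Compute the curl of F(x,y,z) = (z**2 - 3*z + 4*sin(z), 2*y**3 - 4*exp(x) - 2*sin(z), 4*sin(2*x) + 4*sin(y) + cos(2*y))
(-2*sin(2*y) + 4*cos(y) + 2*cos(z), 2*z - 8*cos(2*x) + 4*cos(z) - 3, -4*exp(x))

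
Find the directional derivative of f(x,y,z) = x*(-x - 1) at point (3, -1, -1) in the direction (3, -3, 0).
-7*sqrt(2)/2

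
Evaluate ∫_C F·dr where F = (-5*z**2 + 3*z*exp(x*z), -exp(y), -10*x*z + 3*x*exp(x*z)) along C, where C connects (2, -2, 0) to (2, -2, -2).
-43 + 3*exp(-4)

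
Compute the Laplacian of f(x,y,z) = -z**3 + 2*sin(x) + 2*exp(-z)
-6*z - 2*sin(x) + 2*exp(-z)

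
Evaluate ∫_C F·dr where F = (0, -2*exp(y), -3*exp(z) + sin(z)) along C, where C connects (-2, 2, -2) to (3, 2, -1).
-3*exp(-1) - cos(1) + cos(2) + 3*exp(-2)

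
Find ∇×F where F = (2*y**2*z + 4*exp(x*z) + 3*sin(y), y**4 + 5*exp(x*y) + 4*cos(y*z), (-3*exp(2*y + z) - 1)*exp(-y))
(4*y*sin(y*z) - 3*exp(y + z) + exp(-y), 4*x*exp(x*z) + 2*y**2, -4*y*z + 5*y*exp(x*y) - 3*cos(y))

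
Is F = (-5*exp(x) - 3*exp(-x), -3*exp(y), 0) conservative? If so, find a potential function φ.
Yes, F is conservative. φ = -5*exp(x) - 3*exp(y) + 3*exp(-x)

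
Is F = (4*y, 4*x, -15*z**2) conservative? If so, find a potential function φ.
Yes, F is conservative. φ = 4*x*y - 5*z**3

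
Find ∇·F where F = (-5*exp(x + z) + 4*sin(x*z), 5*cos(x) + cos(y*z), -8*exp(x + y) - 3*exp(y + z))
-z*sin(y*z) + 4*z*cos(x*z) - 5*exp(x + z) - 3*exp(y + z)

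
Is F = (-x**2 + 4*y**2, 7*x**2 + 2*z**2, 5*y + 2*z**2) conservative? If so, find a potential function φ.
No, ∇×F = (5 - 4*z, 0, 14*x - 8*y) ≠ 0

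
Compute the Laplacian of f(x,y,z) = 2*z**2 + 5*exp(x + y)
10*exp(x + y) + 4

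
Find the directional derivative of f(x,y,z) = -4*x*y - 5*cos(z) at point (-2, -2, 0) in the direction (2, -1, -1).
4*sqrt(6)/3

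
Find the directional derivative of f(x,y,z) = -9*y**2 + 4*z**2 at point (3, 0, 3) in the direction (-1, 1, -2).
-8*sqrt(6)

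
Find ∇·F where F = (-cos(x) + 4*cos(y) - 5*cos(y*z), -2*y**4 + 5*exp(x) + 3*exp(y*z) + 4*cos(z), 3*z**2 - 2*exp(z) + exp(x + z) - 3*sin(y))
-8*y**3 + 3*z*exp(y*z) + 6*z - 2*exp(z) + exp(x + z) + sin(x)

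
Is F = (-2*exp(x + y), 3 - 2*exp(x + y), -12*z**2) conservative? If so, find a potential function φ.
Yes, F is conservative. φ = 3*y - 4*z**3 - 2*exp(x + y)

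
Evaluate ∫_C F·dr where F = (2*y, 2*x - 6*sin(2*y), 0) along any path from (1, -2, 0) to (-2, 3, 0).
-8 - 3*cos(4) + 3*cos(6)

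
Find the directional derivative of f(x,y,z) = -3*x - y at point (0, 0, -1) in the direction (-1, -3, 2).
3*sqrt(14)/7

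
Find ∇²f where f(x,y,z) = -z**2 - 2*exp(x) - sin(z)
-2*exp(x) + sin(z) - 2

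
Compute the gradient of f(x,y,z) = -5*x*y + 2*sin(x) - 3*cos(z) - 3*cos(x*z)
(-5*y + 3*z*sin(x*z) + 2*cos(x), -5*x, 3*x*sin(x*z) + 3*sin(z))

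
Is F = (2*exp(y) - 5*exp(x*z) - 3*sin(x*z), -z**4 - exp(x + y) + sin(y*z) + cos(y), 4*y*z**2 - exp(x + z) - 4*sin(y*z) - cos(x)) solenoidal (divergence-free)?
No, ∇·F = 8*y*z - 4*y*cos(y*z) - 5*z*exp(x*z) - 3*z*cos(x*z) + z*cos(y*z) - exp(x + y) - exp(x + z) - sin(y)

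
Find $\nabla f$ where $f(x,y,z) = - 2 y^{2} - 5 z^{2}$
(0, -4*y, -10*z)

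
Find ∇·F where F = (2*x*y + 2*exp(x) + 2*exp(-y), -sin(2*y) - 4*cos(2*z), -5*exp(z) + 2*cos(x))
2*y + 2*exp(x) - 5*exp(z) - 2*cos(2*y)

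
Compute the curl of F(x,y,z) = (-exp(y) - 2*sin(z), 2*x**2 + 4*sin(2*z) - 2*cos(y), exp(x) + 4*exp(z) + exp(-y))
(-8*cos(2*z) - exp(-y), -exp(x) - 2*cos(z), 4*x + exp(y))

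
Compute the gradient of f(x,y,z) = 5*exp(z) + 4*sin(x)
(4*cos(x), 0, 5*exp(z))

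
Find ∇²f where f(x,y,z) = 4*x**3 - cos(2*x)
24*x + 4*cos(2*x)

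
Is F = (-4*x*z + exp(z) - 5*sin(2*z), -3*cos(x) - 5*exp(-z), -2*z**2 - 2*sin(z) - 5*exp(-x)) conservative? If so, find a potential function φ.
No, ∇×F = (-5*exp(-z), -4*x + exp(z) - 10*cos(2*z) - 5*exp(-x), 3*sin(x)) ≠ 0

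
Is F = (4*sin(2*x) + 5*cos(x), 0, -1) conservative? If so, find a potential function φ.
Yes, F is conservative. φ = -z + 5*sin(x) - 2*cos(2*x)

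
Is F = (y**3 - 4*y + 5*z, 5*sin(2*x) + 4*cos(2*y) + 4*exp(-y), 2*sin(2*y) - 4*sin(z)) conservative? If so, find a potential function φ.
No, ∇×F = (4*cos(2*y), 5, -3*y**2 + 10*cos(2*x) + 4) ≠ 0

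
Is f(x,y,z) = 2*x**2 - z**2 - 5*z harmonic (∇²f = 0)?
No, ∇²f = 2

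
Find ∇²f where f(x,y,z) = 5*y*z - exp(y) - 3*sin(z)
-exp(y) + 3*sin(z)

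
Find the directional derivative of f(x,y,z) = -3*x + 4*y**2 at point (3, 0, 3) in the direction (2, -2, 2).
-sqrt(3)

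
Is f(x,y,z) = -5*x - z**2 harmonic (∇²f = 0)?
No, ∇²f = -2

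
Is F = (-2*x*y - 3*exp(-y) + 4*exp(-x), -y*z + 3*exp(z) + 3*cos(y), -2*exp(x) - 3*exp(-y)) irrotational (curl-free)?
No, ∇×F = (y - 3*exp(z) + 3*exp(-y), 2*exp(x), 2*x - 3*exp(-y))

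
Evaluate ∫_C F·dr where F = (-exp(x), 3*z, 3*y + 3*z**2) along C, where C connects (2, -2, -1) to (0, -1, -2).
-8 + exp(2)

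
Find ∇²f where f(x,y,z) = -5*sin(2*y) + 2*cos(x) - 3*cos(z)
20*sin(2*y) - 2*cos(x) + 3*cos(z)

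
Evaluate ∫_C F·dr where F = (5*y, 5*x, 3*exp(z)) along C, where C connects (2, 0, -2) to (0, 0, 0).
3 - 3*exp(-2)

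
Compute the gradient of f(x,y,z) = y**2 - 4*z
(0, 2*y, -4)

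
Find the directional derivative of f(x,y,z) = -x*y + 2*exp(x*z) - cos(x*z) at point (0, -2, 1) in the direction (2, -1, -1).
4*sqrt(6)/3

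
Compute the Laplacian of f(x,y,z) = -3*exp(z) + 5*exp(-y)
-3*exp(z) + 5*exp(-y)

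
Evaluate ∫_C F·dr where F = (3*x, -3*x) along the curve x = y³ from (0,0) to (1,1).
3/4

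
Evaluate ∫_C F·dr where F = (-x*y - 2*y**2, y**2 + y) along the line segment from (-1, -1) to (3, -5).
-284/3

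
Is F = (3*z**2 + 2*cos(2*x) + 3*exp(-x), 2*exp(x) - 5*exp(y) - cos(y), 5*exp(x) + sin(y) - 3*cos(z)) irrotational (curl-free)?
No, ∇×F = (cos(y), 6*z - 5*exp(x), 2*exp(x))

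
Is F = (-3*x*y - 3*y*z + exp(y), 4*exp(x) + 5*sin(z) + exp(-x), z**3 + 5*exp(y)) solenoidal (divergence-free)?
No, ∇·F = -3*y + 3*z**2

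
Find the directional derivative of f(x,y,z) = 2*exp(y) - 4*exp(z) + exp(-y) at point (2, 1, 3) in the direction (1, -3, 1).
sqrt(11)*(-4*exp(4) - 6*exp(2) + 3)*exp(-1)/11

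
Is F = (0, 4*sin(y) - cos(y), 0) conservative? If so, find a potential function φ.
Yes, F is conservative. φ = -sin(y) - 4*cos(y)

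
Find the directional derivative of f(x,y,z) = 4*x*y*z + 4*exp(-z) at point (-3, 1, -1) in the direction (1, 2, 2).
-8*E/3 - 4/3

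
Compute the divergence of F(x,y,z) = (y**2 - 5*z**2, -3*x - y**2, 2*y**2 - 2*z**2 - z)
-2*y - 4*z - 1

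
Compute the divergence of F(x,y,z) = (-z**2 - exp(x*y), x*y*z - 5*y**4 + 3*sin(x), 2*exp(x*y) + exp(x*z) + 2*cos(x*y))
x*z + x*exp(x*z) - 20*y**3 - y*exp(x*y)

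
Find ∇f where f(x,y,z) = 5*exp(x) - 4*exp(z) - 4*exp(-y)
(5*exp(x), 4*exp(-y), -4*exp(z))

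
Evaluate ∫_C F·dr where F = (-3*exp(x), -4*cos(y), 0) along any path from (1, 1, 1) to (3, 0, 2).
-3*exp(3) + 4*sin(1) + 3*E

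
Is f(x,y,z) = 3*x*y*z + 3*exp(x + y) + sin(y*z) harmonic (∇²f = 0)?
No, ∇²f = -y**2*sin(y*z) - z**2*sin(y*z) + 6*exp(x + y)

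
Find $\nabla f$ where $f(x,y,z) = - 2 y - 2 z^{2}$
(0, -2, -4*z)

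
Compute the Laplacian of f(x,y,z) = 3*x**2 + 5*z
6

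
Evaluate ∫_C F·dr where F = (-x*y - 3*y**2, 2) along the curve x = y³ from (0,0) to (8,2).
-3796/35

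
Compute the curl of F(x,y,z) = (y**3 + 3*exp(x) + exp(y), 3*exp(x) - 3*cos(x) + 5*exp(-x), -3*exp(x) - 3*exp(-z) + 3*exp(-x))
(0, 6*cosh(x), -3*y**2 + 3*exp(x) - exp(y) + 3*sin(x) - 5*exp(-x))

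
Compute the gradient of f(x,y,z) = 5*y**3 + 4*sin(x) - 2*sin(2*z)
(4*cos(x), 15*y**2, -4*cos(2*z))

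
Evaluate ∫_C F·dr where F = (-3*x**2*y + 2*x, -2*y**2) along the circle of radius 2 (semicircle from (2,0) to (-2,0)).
6*pi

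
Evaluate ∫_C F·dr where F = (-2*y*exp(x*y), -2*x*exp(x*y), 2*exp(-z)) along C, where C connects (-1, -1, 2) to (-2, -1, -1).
-4*sinh(2)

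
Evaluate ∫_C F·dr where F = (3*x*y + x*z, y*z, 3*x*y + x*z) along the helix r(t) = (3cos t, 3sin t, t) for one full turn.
0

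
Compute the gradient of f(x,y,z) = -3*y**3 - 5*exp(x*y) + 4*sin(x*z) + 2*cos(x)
(-5*y*exp(x*y) + 4*z*cos(x*z) - 2*sin(x), -5*x*exp(x*y) - 9*y**2, 4*x*cos(x*z))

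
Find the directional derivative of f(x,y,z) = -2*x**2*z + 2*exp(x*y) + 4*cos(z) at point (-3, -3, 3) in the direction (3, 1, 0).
6*sqrt(10)*(9 - 2*exp(9))/5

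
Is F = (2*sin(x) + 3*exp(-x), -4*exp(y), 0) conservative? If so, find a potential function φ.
Yes, F is conservative. φ = -4*exp(y) - 2*cos(x) - 3*exp(-x)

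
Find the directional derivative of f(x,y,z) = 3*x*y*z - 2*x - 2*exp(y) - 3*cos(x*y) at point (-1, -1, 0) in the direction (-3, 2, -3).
sqrt(22)*(-3*E - 4 + 3*E*sin(1))*exp(-1)/22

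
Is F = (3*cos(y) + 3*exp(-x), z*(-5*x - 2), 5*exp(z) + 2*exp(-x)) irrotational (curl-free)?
No, ∇×F = (5*x + 2, 2*exp(-x), -5*z + 3*sin(y))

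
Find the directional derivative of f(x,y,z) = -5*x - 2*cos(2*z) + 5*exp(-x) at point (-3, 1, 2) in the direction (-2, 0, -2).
sqrt(2)*(-4*sin(4) + 5 + 5*exp(3))/2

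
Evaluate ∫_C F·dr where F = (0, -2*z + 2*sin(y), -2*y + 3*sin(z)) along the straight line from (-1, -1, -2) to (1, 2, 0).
cos(2) + 1 + 2*cos(1)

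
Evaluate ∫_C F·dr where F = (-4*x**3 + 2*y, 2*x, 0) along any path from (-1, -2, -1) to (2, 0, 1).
-19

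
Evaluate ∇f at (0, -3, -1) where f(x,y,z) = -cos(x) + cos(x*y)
(0, 0, 0)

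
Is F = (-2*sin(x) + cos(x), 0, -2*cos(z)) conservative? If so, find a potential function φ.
Yes, F is conservative. φ = sin(x) - 2*sin(z) + 2*cos(x)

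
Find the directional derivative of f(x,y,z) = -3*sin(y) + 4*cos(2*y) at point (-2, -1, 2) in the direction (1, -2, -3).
sqrt(14)*(-8*sin(2) + 3*cos(1))/7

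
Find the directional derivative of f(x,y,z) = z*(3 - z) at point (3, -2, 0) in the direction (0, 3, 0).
0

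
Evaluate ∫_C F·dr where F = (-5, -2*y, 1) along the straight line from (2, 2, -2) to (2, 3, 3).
0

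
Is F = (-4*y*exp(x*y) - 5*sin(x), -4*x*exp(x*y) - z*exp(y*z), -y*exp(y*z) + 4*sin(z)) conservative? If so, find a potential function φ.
Yes, F is conservative. φ = -4*exp(x*y) - exp(y*z) + 5*cos(x) - 4*cos(z)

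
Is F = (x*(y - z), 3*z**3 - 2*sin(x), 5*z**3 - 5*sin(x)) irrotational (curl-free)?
No, ∇×F = (-9*z**2, -x + 5*cos(x), -x - 2*cos(x))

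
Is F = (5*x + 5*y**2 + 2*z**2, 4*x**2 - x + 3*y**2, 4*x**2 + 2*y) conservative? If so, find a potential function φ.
No, ∇×F = (2, -8*x + 4*z, 8*x - 10*y - 1) ≠ 0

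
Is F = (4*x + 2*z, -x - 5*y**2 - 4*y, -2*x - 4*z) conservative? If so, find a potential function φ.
No, ∇×F = (0, 4, -1) ≠ 0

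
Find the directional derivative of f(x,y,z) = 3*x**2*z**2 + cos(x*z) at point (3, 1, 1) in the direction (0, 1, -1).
3*sqrt(2)*(-18 + sin(3))/2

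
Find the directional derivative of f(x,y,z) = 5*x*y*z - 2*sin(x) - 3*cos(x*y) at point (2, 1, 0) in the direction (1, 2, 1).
sqrt(6)*(-2*cos(2) + 10 + 15*sin(2))/6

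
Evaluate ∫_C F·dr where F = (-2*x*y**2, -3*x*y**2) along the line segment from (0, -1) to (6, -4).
-171/2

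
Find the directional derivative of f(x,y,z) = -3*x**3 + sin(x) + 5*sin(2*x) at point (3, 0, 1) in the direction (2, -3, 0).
2*sqrt(13)*(-81 + cos(3) + 10*cos(6))/13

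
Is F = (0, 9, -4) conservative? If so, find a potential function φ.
Yes, F is conservative. φ = 9*y - 4*z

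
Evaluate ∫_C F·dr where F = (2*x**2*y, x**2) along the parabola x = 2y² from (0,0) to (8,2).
21376/35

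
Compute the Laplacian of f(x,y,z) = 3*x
0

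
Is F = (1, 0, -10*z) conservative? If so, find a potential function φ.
Yes, F is conservative. φ = x - 5*z**2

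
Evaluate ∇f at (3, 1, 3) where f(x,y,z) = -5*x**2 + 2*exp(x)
(-30 + 2*exp(3), 0, 0)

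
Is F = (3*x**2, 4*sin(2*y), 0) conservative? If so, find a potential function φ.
Yes, F is conservative. φ = x**3 - 2*cos(2*y)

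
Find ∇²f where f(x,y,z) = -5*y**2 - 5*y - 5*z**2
-20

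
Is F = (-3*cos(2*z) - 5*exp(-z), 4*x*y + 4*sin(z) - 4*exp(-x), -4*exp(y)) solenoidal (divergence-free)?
No, ∇·F = 4*x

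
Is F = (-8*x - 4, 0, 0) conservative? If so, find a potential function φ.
Yes, F is conservative. φ = 4*x*(-x - 1)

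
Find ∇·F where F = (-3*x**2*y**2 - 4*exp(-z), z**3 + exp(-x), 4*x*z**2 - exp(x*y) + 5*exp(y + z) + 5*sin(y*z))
-6*x*y**2 + 8*x*z + 5*y*cos(y*z) + 5*exp(y + z)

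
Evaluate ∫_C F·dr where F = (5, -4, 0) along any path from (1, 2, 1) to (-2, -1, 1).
-3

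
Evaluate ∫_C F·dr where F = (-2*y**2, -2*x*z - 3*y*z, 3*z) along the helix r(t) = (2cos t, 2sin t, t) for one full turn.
2*pi*(3 - pi)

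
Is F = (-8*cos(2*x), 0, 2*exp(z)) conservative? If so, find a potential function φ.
Yes, F is conservative. φ = 2*exp(z) - 4*sin(2*x)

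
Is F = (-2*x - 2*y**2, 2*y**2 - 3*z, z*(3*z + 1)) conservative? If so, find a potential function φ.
No, ∇×F = (3, 0, 4*y) ≠ 0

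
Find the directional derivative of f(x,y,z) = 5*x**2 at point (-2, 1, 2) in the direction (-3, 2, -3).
30*sqrt(22)/11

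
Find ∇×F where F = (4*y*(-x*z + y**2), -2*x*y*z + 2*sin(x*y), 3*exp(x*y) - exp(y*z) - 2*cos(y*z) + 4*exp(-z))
(2*x*y + 3*x*exp(x*y) - z*exp(y*z) + 2*z*sin(y*z), y*(-4*x - 3*exp(x*y)), 4*x*z - 12*y**2 - 2*y*z + 2*y*cos(x*y))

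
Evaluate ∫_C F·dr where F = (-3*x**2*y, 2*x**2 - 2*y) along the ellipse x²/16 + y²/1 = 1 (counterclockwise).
48*pi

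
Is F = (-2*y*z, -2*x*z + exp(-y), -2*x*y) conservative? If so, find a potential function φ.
Yes, F is conservative. φ = -2*x*y*z - exp(-y)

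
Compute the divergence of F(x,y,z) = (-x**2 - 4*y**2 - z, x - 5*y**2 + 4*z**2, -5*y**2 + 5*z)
-2*x - 10*y + 5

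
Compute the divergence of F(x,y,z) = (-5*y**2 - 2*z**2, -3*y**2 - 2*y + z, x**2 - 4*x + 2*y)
-6*y - 2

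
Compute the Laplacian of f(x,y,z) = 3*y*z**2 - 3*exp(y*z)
-3*y*(y*exp(y*z) - 2) - 3*z**2*exp(y*z)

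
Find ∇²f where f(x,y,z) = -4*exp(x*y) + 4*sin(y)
-4*x**2*exp(x*y) - 4*y**2*exp(x*y) - 4*sin(y)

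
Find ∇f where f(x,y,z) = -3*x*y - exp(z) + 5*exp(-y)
(-3*y, -3*x - 5*exp(-y), -exp(z))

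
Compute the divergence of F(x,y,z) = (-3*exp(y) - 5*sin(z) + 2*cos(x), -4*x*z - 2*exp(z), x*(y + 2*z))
2*x - 2*sin(x)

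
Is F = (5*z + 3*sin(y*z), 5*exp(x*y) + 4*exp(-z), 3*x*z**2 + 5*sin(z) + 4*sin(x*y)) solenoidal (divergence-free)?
No, ∇·F = 6*x*z + 5*x*exp(x*y) + 5*cos(z)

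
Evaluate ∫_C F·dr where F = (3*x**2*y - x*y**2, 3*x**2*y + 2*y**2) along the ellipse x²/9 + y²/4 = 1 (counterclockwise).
-81*pi/2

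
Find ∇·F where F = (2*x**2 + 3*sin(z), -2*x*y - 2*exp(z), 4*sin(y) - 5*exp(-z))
2*x + 5*exp(-z)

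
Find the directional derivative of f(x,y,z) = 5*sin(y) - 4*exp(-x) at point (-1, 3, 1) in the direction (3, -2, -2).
2*sqrt(17)*(-5*cos(3) + 6*E)/17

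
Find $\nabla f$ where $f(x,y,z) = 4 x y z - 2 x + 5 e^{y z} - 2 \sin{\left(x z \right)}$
(4*y*z - 2*z*cos(x*z) - 2, z*(4*x + 5*exp(y*z)), 4*x*y - 2*x*cos(x*z) + 5*y*exp(y*z))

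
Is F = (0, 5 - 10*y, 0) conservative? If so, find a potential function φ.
Yes, F is conservative. φ = 5*y*(1 - y)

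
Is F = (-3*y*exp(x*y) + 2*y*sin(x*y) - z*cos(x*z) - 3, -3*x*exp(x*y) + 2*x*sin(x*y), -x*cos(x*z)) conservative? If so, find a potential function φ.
Yes, F is conservative. φ = -3*x - 3*exp(x*y) - sin(x*z) - 2*cos(x*y)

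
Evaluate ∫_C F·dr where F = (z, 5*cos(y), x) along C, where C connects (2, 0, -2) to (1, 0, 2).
6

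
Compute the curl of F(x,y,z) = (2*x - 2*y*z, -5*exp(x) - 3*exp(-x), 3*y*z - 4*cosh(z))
(3*z, -2*y, 2*z - 5*exp(x) + 3*exp(-x))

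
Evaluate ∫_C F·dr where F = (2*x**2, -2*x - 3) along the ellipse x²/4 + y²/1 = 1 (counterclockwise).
-4*pi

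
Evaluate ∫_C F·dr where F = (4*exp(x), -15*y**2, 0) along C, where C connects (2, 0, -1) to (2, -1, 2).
5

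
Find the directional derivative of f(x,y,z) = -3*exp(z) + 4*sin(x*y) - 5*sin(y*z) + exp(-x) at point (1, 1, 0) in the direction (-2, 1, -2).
2*(1 + 2*E*(4 - cos(1)))*exp(-1)/3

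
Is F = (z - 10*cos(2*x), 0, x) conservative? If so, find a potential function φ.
Yes, F is conservative. φ = x*z - 5*sin(2*x)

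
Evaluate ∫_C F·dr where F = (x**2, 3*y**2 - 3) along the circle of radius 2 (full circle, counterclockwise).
0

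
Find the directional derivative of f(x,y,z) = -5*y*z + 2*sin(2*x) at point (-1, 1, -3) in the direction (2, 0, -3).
sqrt(13)*(8*cos(2) + 15)/13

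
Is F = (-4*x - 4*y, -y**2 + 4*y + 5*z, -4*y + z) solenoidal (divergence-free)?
No, ∇·F = 1 - 2*y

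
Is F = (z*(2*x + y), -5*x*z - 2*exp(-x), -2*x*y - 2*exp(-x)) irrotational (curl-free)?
No, ∇×F = (3*x, 2*x + 3*y - 2*exp(-x), -6*z + 2*exp(-x))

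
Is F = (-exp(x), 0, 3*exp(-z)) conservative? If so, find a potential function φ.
Yes, F is conservative. φ = -exp(x) - 3*exp(-z)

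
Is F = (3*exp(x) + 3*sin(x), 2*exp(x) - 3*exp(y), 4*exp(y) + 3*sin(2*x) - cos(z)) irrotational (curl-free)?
No, ∇×F = (4*exp(y), -6*cos(2*x), 2*exp(x))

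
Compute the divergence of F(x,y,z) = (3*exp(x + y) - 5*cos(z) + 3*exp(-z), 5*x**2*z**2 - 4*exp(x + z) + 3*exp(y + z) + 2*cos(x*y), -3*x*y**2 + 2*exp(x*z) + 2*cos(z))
2*x*exp(x*z) - 2*x*sin(x*y) + 3*exp(x + y) + 3*exp(y + z) - 2*sin(z)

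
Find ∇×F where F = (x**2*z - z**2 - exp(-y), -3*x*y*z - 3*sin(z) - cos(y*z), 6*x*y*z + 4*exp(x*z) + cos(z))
(3*x*y + 6*x*z - y*sin(y*z) + 3*cos(z), x**2 - 6*y*z - 4*z*exp(x*z) - 2*z, -3*y*z - exp(-y))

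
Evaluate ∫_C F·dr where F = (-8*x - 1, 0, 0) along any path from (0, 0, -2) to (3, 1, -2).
-39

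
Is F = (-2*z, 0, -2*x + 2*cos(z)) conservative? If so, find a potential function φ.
Yes, F is conservative. φ = -2*x*z + 2*sin(z)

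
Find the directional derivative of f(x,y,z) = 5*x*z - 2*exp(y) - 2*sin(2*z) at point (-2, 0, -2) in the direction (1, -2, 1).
-2*sqrt(6)*(cos(4) + 4)/3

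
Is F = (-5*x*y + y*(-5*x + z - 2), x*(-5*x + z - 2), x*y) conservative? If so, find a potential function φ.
Yes, F is conservative. φ = x*y*(-5*x + z - 2)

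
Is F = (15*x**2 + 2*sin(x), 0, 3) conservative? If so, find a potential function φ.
Yes, F is conservative. φ = 5*x**3 + 3*z - 2*cos(x)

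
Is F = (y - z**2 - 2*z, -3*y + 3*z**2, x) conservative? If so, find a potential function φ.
No, ∇×F = (-6*z, -2*z - 3, -1) ≠ 0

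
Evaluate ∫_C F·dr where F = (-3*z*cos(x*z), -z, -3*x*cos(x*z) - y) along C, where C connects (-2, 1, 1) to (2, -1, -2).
-3*sin(2) + 3*sin(4) - 1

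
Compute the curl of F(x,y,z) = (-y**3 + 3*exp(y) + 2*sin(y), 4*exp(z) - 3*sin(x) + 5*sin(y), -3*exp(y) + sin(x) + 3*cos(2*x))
(-3*exp(y) - 4*exp(z), (12*sin(x) - 1)*cos(x), 3*y**2 - 3*exp(y) - 3*cos(x) - 2*cos(y))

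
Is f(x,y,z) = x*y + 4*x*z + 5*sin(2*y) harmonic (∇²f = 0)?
No, ∇²f = -20*sin(2*y)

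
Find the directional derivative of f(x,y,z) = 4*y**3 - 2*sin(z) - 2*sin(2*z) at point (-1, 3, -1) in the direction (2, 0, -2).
sqrt(2)*(2*cos(2) + cos(1))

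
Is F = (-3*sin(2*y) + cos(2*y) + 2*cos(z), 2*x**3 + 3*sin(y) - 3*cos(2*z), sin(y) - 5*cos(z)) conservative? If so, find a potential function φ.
No, ∇×F = (-6*sin(2*z) + cos(y), -2*sin(z), 6*x**2 + 2*sin(2*y) + 6*cos(2*y)) ≠ 0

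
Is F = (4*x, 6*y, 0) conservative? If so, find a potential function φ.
Yes, F is conservative. φ = 2*x**2 + 3*y**2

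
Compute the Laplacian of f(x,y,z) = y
0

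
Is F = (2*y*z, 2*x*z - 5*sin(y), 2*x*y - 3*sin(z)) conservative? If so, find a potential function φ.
Yes, F is conservative. φ = 2*x*y*z + 5*cos(y) + 3*cos(z)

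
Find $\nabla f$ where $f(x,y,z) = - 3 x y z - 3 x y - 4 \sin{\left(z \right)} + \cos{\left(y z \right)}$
(3*y*(-z - 1), -3*x*z - 3*x - z*sin(y*z), -3*x*y - y*sin(y*z) - 4*cos(z))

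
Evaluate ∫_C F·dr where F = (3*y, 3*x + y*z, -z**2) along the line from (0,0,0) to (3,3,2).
91/3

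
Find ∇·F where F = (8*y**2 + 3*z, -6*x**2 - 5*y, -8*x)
-5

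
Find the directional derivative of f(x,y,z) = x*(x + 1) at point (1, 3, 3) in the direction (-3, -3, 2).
-9*sqrt(22)/22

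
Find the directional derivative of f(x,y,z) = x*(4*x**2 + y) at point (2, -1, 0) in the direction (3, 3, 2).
147*sqrt(22)/22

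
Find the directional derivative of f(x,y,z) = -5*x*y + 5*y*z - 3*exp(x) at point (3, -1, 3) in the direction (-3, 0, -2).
sqrt(13)*(-5 + 9*exp(3))/13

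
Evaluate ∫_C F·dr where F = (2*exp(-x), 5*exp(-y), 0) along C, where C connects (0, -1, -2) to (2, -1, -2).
2 - 2*exp(-2)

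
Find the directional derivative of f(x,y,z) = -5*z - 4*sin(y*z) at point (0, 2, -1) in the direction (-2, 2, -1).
16*cos(2)/3 + 5/3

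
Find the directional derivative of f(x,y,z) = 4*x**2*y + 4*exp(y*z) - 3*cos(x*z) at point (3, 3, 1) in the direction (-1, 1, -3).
-2*sqrt(11)*(15*sin(3) + 18 + 16*exp(3))/11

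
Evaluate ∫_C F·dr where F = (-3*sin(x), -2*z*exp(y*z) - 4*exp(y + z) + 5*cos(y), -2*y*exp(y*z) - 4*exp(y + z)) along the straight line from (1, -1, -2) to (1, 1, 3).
-4*exp(4) - 2*exp(3) + 4*exp(-3) + 10*sin(1) + 2*exp(2)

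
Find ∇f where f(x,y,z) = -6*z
(0, 0, -6)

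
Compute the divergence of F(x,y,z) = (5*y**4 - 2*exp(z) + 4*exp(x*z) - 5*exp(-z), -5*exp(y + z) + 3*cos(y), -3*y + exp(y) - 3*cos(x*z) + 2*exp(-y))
3*x*sin(x*z) + 4*z*exp(x*z) - 5*exp(y + z) - 3*sin(y)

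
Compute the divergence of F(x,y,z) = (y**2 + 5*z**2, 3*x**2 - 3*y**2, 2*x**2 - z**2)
-6*y - 2*z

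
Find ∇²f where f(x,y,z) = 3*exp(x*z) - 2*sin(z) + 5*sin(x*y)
3*x**2*exp(x*z) - 5*x**2*sin(x*y) - 5*y**2*sin(x*y) + 3*z**2*exp(x*z) + 2*sin(z)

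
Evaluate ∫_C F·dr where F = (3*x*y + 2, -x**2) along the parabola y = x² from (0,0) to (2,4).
8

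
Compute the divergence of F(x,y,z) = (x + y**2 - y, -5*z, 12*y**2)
1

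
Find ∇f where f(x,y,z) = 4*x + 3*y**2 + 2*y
(4, 6*y + 2, 0)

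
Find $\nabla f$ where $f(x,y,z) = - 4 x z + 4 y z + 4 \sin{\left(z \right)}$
(-4*z, 4*z, -4*x + 4*y + 4*cos(z))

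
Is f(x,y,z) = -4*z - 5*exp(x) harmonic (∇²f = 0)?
No, ∇²f = -5*exp(x)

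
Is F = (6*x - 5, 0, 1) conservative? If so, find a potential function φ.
Yes, F is conservative. φ = 3*x**2 - 5*x + z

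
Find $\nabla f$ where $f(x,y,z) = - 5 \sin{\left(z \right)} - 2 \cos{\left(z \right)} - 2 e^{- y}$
(0, 2*exp(-y), 2*sin(z) - 5*cos(z))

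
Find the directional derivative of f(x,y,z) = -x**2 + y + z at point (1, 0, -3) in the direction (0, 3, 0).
1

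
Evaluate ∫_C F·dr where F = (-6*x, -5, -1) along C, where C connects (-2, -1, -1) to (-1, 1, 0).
-2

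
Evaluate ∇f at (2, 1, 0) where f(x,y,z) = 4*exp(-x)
(-4*exp(-2), 0, 0)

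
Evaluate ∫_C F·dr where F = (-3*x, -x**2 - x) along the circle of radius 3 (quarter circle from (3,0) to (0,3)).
-9*pi/4 - 9/2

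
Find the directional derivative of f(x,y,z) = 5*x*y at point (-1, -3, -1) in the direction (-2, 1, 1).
25*sqrt(6)/6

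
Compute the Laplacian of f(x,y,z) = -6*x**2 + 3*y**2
-6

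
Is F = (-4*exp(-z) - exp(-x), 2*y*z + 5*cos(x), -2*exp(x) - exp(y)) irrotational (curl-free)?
No, ∇×F = (-2*y - exp(y), 2*exp(x) + 4*exp(-z), -5*sin(x))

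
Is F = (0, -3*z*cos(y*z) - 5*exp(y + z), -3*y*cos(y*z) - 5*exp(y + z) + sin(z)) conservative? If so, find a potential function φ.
Yes, F is conservative. φ = -5*exp(y + z) - 3*sin(y*z) - cos(z)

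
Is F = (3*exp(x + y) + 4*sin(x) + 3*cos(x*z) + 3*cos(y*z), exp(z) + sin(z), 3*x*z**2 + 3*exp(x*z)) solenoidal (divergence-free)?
No, ∇·F = 6*x*z + 3*x*exp(x*z) - 3*z*sin(x*z) + 3*exp(x + y) + 4*cos(x)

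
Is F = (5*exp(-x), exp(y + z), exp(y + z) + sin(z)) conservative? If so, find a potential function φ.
Yes, F is conservative. φ = exp(y + z) - cos(z) - 5*exp(-x)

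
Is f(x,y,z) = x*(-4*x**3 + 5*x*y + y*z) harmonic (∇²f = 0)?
No, ∇²f = -48*x**2 + 10*y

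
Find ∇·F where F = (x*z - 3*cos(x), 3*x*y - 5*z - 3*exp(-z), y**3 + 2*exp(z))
3*x + z + 2*exp(z) + 3*sin(x)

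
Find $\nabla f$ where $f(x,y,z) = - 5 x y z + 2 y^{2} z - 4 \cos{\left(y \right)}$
(-5*y*z, -5*x*z + 4*y*z + 4*sin(y), y*(-5*x + 2*y))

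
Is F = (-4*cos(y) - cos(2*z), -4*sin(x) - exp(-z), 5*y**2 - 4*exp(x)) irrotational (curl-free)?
No, ∇×F = (10*y - exp(-z), 4*exp(x) + 2*sin(2*z), -4*sin(y) - 4*cos(x))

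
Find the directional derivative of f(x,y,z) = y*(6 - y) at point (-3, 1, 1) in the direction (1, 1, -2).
2*sqrt(6)/3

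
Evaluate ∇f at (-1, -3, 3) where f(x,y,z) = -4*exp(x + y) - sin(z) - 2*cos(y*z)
(-4*exp(-4), -6*sin(9) - 4*exp(-4), -cos(3) + 6*sin(9))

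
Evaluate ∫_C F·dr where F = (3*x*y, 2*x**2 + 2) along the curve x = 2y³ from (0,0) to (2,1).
58/7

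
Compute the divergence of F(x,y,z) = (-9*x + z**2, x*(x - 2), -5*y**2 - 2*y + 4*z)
-5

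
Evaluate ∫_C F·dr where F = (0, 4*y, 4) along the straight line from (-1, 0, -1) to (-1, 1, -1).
2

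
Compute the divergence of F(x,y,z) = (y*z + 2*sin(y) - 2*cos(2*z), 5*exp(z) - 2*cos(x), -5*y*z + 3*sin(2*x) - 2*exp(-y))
-5*y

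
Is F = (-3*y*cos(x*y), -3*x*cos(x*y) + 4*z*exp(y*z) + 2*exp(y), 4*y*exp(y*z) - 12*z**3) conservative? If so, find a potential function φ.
Yes, F is conservative. φ = -3*z**4 + 2*exp(y) + 4*exp(y*z) - 3*sin(x*y)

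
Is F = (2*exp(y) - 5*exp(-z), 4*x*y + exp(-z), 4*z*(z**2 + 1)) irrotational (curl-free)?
No, ∇×F = (exp(-z), 5*exp(-z), 4*y - 2*exp(y))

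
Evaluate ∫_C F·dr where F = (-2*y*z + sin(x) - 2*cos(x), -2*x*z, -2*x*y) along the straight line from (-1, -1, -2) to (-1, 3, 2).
8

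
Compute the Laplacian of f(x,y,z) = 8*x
0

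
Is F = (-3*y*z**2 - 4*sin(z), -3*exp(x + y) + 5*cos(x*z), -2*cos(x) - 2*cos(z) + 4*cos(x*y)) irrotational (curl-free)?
No, ∇×F = (x*(-4*sin(x*y) + 5*sin(x*z)), -6*y*z + 4*y*sin(x*y) - 2*sin(x) - 4*cos(z), 3*z**2 - 5*z*sin(x*z) - 3*exp(x + y))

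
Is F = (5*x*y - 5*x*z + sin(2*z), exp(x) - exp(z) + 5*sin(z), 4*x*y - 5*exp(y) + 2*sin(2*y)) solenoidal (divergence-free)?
No, ∇·F = 5*y - 5*z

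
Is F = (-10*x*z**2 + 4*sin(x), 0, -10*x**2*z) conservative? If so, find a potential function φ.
Yes, F is conservative. φ = -5*x**2*z**2 - 4*cos(x)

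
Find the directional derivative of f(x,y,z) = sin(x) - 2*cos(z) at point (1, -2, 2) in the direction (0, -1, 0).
0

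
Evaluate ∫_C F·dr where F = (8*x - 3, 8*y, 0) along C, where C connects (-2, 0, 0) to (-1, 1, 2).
-11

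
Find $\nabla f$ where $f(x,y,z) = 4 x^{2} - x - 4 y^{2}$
(8*x - 1, -8*y, 0)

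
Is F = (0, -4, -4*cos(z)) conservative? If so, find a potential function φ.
Yes, F is conservative. φ = -4*y - 4*sin(z)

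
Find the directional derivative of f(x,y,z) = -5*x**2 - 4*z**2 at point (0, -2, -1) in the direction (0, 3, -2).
-16*sqrt(13)/13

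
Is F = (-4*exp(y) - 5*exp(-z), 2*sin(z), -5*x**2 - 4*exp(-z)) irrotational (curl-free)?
No, ∇×F = (-2*cos(z), 10*x + 5*exp(-z), 4*exp(y))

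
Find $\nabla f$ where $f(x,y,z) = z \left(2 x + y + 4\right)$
(2*z, z, 2*x + y + 4)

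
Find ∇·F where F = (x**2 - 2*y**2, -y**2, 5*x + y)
2*x - 2*y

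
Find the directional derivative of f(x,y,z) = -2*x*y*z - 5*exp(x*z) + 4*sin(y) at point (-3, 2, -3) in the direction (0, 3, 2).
6*sqrt(13)*(-5 + 2*cos(2) + 5*exp(9))/13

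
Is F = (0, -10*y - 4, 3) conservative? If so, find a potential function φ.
Yes, F is conservative. φ = -5*y**2 - 4*y + 3*z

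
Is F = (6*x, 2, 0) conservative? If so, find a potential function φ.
Yes, F is conservative. φ = 3*x**2 + 2*y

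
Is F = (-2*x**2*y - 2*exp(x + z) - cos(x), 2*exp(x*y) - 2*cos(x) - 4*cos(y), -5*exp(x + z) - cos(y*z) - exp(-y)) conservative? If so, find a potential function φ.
No, ∇×F = (z*sin(y*z) + exp(-y), 3*exp(x + z), 2*x**2 + 2*y*exp(x*y) + 2*sin(x)) ≠ 0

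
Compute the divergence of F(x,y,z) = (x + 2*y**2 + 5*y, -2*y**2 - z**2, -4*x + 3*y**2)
1 - 4*y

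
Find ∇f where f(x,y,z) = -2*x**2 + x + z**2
(1 - 4*x, 0, 2*z)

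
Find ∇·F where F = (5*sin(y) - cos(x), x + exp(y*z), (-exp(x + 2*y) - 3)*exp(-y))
z*exp(y*z) + sin(x)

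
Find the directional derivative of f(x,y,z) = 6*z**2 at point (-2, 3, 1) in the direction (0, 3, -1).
-6*sqrt(10)/5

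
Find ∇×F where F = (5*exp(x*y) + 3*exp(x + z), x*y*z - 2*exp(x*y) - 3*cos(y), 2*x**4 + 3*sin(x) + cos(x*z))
(-x*y, -8*x**3 + z*sin(x*z) + 3*exp(x + z) - 3*cos(x), -5*x*exp(x*y) + y*z - 2*y*exp(x*y))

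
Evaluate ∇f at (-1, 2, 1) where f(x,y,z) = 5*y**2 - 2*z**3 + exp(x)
(exp(-1), 20, -6)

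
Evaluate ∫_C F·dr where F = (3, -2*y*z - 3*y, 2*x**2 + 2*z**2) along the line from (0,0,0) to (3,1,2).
47/2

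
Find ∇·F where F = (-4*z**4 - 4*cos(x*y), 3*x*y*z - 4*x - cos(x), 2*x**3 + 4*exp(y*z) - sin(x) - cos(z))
3*x*z + 4*y*exp(y*z) + 4*y*sin(x*y) + sin(z)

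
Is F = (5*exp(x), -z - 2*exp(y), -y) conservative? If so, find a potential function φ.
Yes, F is conservative. φ = -y*z + 5*exp(x) - 2*exp(y)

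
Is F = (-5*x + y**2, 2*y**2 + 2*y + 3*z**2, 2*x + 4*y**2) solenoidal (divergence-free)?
No, ∇·F = 4*y - 3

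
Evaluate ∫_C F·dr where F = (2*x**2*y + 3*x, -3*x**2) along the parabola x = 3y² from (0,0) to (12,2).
70632/35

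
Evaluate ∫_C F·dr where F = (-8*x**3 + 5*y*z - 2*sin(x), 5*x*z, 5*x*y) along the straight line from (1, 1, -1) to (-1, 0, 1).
5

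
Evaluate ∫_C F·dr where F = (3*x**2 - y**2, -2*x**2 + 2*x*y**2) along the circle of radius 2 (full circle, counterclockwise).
8*pi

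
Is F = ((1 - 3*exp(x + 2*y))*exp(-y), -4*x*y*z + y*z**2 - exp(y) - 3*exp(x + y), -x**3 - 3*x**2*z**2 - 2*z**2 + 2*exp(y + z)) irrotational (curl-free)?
No, ∇×F = (4*x*y - 2*y*z + 2*exp(y + z), 3*x*(x + 2*z**2), -4*y*z + exp(-y))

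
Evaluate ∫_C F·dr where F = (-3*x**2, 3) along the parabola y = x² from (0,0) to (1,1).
2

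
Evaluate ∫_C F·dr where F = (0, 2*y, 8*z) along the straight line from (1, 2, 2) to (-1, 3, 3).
25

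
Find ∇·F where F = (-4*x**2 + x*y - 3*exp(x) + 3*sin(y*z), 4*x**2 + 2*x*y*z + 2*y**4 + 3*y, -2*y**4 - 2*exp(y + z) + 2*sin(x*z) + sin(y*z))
2*x*z + 2*x*cos(x*z) - 8*x + 8*y**3 + y*cos(y*z) + y - 3*exp(x) - 2*exp(y + z) + 3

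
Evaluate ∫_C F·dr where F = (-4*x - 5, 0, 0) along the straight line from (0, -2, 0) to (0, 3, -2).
0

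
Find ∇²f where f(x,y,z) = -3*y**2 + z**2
-4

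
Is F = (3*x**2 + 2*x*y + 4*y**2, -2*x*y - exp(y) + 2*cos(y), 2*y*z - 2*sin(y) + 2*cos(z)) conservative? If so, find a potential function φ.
No, ∇×F = (2*z - 2*cos(y), 0, -2*x - 10*y) ≠ 0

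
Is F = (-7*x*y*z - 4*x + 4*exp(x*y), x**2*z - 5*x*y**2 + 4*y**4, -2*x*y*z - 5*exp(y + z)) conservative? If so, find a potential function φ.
No, ∇×F = (-x**2 - 2*x*z - 5*exp(y + z), y*(-7*x + 2*z), 9*x*z - 4*x*exp(x*y) - 5*y**2) ≠ 0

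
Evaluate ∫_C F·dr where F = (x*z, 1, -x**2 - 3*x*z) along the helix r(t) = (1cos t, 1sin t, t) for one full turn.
-pi/2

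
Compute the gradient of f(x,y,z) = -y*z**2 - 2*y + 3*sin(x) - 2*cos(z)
(3*cos(x), -z**2 - 2, -2*y*z + 2*sin(z))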